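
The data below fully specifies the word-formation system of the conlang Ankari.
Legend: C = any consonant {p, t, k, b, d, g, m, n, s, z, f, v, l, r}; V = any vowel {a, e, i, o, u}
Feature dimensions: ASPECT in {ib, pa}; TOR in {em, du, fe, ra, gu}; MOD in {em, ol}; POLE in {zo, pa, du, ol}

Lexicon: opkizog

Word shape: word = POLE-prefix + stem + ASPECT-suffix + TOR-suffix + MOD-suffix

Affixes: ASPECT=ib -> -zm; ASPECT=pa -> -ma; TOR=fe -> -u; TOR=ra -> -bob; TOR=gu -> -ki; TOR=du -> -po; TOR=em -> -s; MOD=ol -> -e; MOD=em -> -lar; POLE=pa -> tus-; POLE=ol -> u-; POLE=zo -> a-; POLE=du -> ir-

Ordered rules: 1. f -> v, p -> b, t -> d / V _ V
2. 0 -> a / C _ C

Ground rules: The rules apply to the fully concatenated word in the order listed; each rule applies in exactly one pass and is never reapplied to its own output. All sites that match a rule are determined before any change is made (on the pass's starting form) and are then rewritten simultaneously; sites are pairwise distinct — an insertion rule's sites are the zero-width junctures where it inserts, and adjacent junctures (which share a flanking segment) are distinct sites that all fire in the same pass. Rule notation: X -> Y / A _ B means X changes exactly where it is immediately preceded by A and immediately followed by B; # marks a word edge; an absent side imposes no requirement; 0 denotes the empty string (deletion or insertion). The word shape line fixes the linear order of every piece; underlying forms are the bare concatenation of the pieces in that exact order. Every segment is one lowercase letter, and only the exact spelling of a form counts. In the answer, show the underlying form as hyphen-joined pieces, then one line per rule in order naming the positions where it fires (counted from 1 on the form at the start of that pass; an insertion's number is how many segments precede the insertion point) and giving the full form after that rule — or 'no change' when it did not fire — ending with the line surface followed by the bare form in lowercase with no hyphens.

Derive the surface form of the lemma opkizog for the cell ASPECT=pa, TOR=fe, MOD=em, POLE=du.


underlying: ir-opkizog-ma-u-lar
1. f -> v, p -> b, t -> d / V _ V: no change
2. 0 -> a / C _ C: inserts after position(s) 4, 9: iropakizogamaular
surface: iropakizogamaular


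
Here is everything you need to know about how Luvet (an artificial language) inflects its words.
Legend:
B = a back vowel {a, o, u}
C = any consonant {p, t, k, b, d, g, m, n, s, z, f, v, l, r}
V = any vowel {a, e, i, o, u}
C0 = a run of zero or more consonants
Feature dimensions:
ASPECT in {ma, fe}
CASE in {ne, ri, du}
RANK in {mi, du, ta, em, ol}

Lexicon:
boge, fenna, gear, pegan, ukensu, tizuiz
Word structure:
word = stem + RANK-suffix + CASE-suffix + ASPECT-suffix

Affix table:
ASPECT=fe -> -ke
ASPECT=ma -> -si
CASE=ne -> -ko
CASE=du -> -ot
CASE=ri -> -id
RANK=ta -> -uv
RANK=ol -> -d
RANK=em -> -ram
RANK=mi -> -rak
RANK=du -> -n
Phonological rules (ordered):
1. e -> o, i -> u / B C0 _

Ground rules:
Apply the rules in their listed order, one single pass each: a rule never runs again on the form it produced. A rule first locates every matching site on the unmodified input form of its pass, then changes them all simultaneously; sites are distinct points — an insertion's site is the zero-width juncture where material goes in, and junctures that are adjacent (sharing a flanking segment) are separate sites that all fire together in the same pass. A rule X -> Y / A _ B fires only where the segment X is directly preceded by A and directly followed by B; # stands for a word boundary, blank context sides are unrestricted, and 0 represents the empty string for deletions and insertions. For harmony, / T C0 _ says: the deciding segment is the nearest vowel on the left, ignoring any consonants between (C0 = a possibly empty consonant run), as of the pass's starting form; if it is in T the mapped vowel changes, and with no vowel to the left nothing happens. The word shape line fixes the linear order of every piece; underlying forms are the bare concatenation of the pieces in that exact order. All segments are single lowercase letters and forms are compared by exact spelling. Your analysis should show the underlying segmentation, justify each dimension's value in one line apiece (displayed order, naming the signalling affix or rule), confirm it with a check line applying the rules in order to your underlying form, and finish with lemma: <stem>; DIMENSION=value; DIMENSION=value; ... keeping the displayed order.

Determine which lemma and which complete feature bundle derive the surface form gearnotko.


underlying: gear-n-ot-ke
ASPECT=fe - signalled by the affix -ke
CASE=du - signalled by the affix -ot
RANK=du - signalled by the affix -n
check: gearnotke -> gearnotko
lemma: gear; ASPECT=fe; CASE=du; RANK=du


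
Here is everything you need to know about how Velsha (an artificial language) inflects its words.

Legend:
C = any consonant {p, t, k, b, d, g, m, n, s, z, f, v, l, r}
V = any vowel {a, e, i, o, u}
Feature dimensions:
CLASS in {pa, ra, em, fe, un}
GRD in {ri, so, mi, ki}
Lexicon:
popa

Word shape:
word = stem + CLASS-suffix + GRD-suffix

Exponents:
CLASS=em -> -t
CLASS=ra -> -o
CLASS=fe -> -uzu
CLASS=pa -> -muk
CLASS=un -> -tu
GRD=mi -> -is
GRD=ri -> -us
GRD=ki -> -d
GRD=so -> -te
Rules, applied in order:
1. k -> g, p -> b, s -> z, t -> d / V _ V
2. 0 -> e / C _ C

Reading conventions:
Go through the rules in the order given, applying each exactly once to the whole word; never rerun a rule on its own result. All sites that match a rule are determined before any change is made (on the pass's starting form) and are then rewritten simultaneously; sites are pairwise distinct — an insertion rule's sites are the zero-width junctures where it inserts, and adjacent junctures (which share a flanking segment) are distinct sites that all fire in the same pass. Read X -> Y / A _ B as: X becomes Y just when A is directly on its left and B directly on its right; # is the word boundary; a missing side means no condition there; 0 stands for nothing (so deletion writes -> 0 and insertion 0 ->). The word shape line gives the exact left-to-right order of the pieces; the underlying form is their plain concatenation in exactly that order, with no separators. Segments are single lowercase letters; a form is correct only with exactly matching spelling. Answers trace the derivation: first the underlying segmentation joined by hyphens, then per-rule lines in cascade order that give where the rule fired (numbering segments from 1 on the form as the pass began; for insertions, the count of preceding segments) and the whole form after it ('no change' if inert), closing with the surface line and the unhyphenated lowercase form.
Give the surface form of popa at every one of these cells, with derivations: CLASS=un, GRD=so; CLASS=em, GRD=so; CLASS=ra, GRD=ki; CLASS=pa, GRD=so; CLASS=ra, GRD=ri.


cell CLASS=un, GRD=so:
underlying: popa-tu-te
1. k -> g, p -> b, s -> z, t -> d / V _ V: fires at position(s) 3, 5, 7: pobadude
2. 0 -> e / C _ C: no change
surface: pobadude

cell CLASS=em, GRD=so:
underlying: popa-t-te
1. k -> g, p -> b, s -> z, t -> d / V _ V: fires at position(s) 3: pobatte
2. 0 -> e / C _ C: inserts after position(s) 5: pobatete
surface: pobatete

cell CLASS=ra, GRD=ki:
underlying: popa-o-d
1. k -> g, p -> b, s -> z, t -> d / V _ V: fires at position(s) 3: pobaod
2. 0 -> e / C _ C: no change
surface: pobaod

cell CLASS=pa, GRD=so:
underlying: popa-muk-te
1. k -> g, p -> b, s -> z, t -> d / V _ V: fires at position(s) 3: pobamukte
2. 0 -> e / C _ C: inserts after position(s) 7: pobamukete
surface: pobamukete

cell CLASS=ra, GRD=ri:
underlying: popa-o-us
1. k -> g, p -> b, s -> z, t -> d / V _ V: fires at position(s) 3: pobaous
2. 0 -> e / C _ C: no change
surface: pobaous


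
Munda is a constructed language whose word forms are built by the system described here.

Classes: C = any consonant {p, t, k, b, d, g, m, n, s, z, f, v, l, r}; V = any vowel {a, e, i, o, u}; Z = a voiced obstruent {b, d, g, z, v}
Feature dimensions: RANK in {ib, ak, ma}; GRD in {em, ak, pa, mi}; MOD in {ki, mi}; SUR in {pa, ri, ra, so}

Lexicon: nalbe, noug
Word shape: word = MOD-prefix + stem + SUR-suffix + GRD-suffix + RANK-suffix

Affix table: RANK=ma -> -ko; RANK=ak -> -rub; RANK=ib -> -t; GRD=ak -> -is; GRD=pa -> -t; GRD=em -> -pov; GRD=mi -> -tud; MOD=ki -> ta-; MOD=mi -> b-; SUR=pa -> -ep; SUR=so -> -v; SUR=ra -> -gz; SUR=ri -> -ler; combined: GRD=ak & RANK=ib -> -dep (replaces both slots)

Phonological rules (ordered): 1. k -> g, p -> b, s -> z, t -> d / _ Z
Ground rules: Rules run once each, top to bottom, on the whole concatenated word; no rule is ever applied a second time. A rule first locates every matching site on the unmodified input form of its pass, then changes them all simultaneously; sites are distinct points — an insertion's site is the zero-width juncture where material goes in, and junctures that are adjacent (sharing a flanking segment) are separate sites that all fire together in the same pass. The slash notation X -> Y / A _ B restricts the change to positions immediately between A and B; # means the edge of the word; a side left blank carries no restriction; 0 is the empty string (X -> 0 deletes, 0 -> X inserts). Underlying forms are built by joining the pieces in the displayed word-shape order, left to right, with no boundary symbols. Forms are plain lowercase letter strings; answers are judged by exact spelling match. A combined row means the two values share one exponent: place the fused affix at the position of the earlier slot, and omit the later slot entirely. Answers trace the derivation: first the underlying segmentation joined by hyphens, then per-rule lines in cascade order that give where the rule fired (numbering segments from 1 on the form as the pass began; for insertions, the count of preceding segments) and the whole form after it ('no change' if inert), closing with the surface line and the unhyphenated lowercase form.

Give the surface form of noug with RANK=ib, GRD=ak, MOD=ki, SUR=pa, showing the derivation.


underlying: ta-noug-ep-dep
1. k -> g, p -> b, s -> z, t -> d / _ Z: fires at position(s) 8: tanougebdep
surface: tanougebdep


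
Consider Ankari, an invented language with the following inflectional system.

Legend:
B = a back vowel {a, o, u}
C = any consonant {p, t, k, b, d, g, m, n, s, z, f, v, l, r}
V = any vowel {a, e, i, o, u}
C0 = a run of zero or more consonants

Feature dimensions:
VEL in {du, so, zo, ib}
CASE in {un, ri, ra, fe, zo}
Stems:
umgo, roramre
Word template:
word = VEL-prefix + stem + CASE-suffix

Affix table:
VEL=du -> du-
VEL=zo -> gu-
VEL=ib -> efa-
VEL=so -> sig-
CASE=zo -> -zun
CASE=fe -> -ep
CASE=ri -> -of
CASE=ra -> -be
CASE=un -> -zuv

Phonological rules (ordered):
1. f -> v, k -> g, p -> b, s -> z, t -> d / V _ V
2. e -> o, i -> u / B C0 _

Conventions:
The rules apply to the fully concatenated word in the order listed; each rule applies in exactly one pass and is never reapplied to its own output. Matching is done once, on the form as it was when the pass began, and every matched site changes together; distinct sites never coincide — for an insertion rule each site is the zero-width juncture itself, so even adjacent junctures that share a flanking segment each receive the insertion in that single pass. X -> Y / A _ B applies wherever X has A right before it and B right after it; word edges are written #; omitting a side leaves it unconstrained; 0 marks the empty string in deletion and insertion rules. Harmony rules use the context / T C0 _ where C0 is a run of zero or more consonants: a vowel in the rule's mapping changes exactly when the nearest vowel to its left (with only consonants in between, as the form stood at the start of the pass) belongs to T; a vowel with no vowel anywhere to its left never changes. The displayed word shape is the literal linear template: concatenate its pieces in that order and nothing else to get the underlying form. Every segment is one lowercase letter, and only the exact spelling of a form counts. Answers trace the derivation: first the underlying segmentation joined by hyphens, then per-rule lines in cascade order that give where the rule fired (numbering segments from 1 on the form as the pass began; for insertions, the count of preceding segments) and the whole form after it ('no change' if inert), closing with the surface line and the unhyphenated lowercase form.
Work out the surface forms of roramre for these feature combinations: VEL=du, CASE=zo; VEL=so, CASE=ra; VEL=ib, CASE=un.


cell VEL=du, CASE=zo:
underlying: du-roramre-zun
1. f -> v, k -> g, p -> b, s -> z, t -> d / V _ V: no change
2. e -> o, i -> u / B C0 _: fires at position(s) 9: duroramrozun
surface: duroramrozun

cell VEL=so, CASE=ra:
underlying: sig-roramre-be
1. f -> v, k -> g, p -> b, s -> z, t -> d / V _ V: no change
2. e -> o, i -> u / B C0 _: fires at position(s) 10: sigroramrobe
surface: sigroramrobe

cell VEL=ib, CASE=un:
underlying: efa-roramre-zuv
1. f -> v, k -> g, p -> b, s -> z, t -> d / V _ V: fires at position(s) 2: evaroramrezuv
2. e -> o, i -> u / B C0 _: fires at position(s) 10: evaroramrozuv
surface: evaroramrozuv


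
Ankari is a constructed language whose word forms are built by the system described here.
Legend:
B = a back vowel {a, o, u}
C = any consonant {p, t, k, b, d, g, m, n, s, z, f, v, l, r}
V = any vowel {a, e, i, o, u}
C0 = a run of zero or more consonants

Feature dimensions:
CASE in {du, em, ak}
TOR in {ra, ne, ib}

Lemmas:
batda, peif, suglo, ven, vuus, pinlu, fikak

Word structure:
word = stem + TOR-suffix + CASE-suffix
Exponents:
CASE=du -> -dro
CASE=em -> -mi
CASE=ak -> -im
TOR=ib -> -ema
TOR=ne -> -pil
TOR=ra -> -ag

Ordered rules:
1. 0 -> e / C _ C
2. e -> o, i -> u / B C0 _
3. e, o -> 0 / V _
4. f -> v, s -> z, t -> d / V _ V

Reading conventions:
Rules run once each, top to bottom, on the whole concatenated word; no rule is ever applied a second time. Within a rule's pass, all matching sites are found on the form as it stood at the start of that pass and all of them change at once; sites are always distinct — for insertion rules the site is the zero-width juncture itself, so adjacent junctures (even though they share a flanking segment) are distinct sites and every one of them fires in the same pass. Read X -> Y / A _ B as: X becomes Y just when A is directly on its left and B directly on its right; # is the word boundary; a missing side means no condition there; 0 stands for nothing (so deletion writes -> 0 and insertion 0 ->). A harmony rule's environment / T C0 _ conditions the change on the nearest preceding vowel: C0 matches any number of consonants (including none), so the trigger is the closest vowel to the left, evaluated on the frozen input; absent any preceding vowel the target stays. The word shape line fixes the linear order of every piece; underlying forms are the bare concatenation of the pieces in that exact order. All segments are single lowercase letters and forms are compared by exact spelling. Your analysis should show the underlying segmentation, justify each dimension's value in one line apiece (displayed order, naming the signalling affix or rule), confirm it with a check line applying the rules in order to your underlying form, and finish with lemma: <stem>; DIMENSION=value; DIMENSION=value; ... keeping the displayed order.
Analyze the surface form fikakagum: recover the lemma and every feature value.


underlying: fikak-ag-im
CASE=ak - signalled by the affix -im
TOR=ra - signalled by the affix -ag
check: fikakagim -> fikakagim -> fikakagum -> fikakagum -> fikakagum
lemma: fikak; CASE=ak; TOR=ra


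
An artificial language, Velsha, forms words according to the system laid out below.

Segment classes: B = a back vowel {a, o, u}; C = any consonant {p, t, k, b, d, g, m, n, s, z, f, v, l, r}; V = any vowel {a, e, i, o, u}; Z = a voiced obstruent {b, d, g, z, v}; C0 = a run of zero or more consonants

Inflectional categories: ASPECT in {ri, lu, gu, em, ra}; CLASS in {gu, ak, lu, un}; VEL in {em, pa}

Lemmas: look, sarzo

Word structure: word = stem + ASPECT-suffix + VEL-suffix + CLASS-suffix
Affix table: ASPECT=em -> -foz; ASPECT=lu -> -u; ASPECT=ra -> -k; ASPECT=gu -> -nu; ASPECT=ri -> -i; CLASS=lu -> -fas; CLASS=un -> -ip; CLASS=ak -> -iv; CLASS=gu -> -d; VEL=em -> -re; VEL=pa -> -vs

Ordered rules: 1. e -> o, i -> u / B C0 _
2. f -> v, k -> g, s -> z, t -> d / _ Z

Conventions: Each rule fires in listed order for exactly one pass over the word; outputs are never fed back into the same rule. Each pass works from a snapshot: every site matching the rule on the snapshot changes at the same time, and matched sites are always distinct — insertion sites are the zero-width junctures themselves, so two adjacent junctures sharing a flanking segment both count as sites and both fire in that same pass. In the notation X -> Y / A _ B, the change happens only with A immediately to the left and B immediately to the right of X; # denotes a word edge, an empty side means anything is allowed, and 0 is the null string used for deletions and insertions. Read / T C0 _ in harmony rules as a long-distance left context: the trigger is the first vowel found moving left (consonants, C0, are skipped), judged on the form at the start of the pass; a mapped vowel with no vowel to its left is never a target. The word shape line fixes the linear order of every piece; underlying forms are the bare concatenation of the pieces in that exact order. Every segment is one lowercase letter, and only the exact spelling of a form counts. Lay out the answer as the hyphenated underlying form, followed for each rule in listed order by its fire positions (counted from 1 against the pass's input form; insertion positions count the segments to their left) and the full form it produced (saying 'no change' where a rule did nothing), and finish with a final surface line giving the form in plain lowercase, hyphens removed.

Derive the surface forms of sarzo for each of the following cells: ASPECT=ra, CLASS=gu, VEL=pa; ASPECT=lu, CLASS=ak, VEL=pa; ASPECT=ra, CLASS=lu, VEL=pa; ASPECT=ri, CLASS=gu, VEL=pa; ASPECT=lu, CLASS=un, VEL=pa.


cell ASPECT=ra, CLASS=gu, VEL=pa:
underlying: sarzo-k-vs-d
1. e -> o, i -> u / B C0 _: no change
2. f -> v, k -> g, s -> z, t -> d / _ Z: fires at position(s) 6, 8: sarzogvzd
surface: sarzogvzd

cell ASPECT=lu, CLASS=ak, VEL=pa:
underlying: sarzo-u-vs-iv
1. e -> o, i -> u / B C0 _: fires at position(s) 9: sarzouvsuv
2. f -> v, k -> g, s -> z, t -> d / _ Z: no change
surface: sarzouvsuv

cell ASPECT=ra, CLASS=lu, VEL=pa:
underlying: sarzo-k-vs-fas
1. e -> o, i -> u / B C0 _: no change
2. f -> v, k -> g, s -> z, t -> d / _ Z: fires at position(s) 6: sarzogvsfas
surface: sarzogvsfas

cell ASPECT=ri, CLASS=gu, VEL=pa:
underlying: sarzo-i-vs-d
1. e -> o, i -> u / B C0 _: fires at position(s) 6: sarzouvsd
2. f -> v, k -> g, s -> z, t -> d / _ Z: fires at position(s) 8: sarzouvzd
surface: sarzouvzd

cell ASPECT=lu, CLASS=un, VEL=pa:
underlying: sarzo-u-vs-ip
1. e -> o, i -> u / B C0 _: fires at position(s) 9: sarzouvsup
2. f -> v, k -> g, s -> z, t -> d / _ Z: no change
surface: sarzouvsup


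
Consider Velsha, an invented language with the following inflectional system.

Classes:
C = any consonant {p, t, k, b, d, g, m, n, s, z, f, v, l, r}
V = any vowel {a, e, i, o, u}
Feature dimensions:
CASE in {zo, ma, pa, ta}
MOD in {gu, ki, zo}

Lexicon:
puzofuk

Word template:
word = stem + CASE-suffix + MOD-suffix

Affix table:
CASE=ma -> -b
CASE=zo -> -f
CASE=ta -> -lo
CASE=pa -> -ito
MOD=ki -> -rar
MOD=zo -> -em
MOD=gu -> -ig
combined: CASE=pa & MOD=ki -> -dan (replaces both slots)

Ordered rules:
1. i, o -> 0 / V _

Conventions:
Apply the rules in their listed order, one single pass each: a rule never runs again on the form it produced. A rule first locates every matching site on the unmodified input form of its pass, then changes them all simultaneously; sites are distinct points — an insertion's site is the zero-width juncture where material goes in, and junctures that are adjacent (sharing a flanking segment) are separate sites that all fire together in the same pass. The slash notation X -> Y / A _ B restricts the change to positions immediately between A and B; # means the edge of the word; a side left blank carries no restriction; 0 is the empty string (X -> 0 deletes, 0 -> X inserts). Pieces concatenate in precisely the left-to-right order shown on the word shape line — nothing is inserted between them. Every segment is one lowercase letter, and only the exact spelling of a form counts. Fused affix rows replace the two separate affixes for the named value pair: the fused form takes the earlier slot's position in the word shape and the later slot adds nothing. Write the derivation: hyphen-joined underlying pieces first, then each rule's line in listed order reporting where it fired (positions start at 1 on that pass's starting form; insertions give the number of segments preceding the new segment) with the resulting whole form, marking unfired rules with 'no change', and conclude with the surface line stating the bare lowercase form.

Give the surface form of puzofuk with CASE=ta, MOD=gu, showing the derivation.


underlying: puzofuk-lo-ig
1. i, o -> 0 / V _: fires at position(s) 10: puzofuklog
surface: puzofuklog


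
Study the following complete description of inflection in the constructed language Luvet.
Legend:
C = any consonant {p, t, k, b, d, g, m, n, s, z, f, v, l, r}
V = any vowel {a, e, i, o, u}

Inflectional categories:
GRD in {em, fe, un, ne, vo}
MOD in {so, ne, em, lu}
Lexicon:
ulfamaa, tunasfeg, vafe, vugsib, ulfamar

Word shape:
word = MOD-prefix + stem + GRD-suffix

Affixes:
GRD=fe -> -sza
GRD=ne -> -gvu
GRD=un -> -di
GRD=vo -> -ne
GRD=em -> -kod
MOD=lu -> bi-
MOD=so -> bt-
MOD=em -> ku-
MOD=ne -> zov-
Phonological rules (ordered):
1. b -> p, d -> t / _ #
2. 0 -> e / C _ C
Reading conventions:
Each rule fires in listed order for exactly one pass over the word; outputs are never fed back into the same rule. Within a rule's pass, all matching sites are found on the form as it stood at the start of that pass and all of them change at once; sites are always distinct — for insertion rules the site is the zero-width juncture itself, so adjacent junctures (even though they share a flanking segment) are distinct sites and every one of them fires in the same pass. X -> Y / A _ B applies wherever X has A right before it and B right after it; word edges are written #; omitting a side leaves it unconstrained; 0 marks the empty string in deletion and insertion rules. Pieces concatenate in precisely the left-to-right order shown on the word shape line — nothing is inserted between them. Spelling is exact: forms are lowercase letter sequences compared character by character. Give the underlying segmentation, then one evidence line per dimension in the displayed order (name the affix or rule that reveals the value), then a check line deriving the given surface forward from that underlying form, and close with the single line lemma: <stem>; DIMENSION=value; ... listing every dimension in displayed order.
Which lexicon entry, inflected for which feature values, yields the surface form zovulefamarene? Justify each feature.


underlying: zov-ulfamar-ne
GRD=vo - signalled by the affix -ne
MOD=ne - signalled by the affix zov-
check: zovulfamarne -> zovulfamarne -> zovulefamarene
lemma: ulfamar; GRD=vo; MOD=ne


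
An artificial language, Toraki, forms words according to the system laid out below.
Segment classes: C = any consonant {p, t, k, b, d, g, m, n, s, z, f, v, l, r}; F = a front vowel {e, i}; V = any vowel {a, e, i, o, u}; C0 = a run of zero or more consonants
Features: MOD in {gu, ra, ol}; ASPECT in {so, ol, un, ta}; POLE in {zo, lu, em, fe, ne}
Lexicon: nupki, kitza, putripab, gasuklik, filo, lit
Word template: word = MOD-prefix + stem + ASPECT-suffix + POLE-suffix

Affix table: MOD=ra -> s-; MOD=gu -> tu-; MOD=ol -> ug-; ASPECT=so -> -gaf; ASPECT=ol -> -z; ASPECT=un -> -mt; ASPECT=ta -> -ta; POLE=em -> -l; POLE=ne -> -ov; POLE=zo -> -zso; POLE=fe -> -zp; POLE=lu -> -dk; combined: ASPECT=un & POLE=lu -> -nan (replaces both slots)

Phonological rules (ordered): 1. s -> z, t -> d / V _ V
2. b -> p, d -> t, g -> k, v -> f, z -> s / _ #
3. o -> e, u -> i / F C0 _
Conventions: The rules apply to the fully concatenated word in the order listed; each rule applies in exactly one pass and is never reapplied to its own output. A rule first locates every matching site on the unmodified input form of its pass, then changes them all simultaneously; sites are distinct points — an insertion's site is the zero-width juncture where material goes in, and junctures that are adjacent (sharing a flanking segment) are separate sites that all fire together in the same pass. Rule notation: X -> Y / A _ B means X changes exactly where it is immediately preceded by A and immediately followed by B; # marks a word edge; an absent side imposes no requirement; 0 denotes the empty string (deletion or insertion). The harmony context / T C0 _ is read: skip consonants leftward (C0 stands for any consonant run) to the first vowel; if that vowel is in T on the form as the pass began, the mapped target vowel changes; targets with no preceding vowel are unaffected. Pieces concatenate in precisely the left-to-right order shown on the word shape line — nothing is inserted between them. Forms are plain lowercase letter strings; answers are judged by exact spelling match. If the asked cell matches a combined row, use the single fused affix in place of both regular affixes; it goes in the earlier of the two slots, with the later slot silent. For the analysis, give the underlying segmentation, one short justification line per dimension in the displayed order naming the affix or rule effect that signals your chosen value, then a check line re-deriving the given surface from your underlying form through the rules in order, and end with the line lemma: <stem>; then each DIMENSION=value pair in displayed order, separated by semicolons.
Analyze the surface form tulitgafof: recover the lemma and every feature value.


underlying: tu-lit-gaf-ov
MOD=gu - signalled by the affix tu-
ASPECT=so - signalled by the affix -gaf
POLE=ne - signalled by the affix -ov
check: tulitgafov -> tulitgafov -> tulitgafof -> tulitgafof
lemma: lit; MOD=gu; ASPECT=so; POLE=ne


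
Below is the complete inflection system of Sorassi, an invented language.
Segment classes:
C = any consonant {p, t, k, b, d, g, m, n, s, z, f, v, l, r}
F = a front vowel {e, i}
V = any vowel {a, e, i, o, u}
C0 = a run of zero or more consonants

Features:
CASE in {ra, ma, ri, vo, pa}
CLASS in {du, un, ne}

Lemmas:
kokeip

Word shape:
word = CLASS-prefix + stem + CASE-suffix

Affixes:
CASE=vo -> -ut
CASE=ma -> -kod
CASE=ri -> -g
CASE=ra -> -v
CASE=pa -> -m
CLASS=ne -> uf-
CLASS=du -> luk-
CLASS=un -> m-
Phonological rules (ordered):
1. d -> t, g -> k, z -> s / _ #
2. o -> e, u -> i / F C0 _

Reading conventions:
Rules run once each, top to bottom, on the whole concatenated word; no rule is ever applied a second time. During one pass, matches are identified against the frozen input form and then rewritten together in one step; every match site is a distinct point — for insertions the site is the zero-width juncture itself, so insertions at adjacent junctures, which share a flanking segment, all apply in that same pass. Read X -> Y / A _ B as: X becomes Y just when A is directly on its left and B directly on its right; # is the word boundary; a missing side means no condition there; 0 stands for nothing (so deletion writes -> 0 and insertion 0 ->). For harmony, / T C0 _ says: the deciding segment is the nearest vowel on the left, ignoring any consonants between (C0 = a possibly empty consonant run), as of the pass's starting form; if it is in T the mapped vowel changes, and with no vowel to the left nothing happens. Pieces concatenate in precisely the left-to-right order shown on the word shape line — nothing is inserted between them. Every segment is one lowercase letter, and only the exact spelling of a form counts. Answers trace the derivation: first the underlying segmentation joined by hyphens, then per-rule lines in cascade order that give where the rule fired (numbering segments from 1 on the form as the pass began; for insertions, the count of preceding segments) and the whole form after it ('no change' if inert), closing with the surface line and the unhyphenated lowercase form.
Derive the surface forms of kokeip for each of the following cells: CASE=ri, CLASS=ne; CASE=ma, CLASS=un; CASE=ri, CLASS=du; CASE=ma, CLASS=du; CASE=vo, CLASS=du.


cell CASE=ri, CLASS=ne:
underlying: uf-kokeip-g
1. d -> t, g -> k, z -> s / _ #: fires at position(s) 9: ufkokeipk
2. o -> e, u -> i / F C0 _: no change
surface: ufkokeipk

cell CASE=ma, CLASS=un:
underlying: m-kokeip-kod
1. d -> t, g -> k, z -> s / _ #: fires at position(s) 10: mkokeipkot
2. o -> e, u -> i / F C0 _: fires at position(s) 9: mkokeipket
surface: mkokeipket

cell CASE=ri, CLASS=du:
underlying: luk-kokeip-g
1. d -> t, g -> k, z -> s / _ #: fires at position(s) 10: lukkokeipk
2. o -> e, u -> i / F C0 _: no change
surface: lukkokeipk

cell CASE=ma, CLASS=du:
underlying: luk-kokeip-kod
1. d -> t, g -> k, z -> s / _ #: fires at position(s) 12: lukkokeipkot
2. o -> e, u -> i / F C0 _: fires at position(s) 11: lukkokeipket
surface: lukkokeipket

cell CASE=vo, CLASS=du:
underlying: luk-kokeip-ut
1. d -> t, g -> k, z -> s / _ #: no change
2. o -> e, u -> i / F C0 _: fires at position(s) 10: lukkokeipit
surface: lukkokeipit


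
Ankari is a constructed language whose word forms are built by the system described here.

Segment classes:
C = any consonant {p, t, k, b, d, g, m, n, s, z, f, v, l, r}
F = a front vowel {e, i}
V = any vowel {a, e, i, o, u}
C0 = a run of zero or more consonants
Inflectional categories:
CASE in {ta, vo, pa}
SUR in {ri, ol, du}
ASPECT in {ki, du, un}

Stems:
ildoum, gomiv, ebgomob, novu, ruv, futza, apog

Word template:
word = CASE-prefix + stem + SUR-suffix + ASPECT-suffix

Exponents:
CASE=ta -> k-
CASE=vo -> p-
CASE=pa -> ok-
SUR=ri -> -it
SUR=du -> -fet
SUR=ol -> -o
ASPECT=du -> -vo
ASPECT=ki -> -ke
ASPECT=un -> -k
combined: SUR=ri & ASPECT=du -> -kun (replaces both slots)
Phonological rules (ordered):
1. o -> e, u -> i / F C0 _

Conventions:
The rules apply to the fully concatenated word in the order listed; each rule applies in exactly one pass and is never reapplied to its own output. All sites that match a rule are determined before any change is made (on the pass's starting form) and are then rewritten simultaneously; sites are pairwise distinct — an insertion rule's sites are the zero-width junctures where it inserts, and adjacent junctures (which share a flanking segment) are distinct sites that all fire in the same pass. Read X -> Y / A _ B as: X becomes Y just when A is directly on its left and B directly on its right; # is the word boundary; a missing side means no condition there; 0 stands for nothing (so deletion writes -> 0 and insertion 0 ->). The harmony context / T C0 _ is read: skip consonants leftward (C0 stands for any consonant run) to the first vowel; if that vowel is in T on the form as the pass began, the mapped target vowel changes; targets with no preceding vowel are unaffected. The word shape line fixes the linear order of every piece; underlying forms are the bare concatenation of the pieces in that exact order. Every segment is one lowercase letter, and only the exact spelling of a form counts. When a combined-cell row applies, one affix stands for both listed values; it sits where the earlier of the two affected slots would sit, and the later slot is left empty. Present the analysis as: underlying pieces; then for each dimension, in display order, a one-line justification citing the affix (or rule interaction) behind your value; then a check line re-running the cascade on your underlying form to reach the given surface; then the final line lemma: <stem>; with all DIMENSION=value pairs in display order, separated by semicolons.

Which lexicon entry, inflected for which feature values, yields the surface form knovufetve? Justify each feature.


underlying: k-novu-fet-vo
CASE=ta - signalled by the affix k-
SUR=du - signalled by the affix -fet
ASPECT=du - signalled by the affix -vo
check: knovufetvo -> knovufetve
lemma: novu; CASE=ta; SUR=du; ASPECT=du


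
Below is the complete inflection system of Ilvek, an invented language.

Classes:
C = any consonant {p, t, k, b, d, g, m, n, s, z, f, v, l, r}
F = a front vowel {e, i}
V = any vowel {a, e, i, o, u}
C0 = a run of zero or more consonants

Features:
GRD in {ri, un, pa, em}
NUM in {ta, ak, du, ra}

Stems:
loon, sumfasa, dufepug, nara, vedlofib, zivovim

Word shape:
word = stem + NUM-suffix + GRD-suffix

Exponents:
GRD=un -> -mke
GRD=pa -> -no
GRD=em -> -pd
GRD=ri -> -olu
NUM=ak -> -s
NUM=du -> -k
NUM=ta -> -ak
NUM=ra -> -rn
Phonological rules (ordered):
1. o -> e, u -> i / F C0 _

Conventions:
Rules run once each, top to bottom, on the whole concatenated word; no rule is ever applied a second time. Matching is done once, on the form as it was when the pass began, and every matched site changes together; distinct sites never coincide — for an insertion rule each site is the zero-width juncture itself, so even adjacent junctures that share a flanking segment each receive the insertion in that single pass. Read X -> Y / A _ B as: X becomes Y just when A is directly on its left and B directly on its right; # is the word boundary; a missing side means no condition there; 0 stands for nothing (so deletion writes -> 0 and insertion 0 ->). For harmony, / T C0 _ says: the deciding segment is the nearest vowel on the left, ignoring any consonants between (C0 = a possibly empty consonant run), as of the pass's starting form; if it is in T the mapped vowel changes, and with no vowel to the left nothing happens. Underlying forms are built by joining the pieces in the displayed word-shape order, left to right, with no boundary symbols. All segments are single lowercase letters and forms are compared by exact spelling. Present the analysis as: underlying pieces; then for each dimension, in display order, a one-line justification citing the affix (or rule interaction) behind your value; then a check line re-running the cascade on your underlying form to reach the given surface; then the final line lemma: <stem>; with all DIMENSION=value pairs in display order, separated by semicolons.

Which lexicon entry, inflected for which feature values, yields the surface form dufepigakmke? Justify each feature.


underlying: dufepug-ak-mke
GRD=un - signalled by the affix -mke
NUM=ta - signalled by the affix -ak
check: dufepugakmke -> dufepigakmke
lemma: dufepug; GRD=un; NUM=ta


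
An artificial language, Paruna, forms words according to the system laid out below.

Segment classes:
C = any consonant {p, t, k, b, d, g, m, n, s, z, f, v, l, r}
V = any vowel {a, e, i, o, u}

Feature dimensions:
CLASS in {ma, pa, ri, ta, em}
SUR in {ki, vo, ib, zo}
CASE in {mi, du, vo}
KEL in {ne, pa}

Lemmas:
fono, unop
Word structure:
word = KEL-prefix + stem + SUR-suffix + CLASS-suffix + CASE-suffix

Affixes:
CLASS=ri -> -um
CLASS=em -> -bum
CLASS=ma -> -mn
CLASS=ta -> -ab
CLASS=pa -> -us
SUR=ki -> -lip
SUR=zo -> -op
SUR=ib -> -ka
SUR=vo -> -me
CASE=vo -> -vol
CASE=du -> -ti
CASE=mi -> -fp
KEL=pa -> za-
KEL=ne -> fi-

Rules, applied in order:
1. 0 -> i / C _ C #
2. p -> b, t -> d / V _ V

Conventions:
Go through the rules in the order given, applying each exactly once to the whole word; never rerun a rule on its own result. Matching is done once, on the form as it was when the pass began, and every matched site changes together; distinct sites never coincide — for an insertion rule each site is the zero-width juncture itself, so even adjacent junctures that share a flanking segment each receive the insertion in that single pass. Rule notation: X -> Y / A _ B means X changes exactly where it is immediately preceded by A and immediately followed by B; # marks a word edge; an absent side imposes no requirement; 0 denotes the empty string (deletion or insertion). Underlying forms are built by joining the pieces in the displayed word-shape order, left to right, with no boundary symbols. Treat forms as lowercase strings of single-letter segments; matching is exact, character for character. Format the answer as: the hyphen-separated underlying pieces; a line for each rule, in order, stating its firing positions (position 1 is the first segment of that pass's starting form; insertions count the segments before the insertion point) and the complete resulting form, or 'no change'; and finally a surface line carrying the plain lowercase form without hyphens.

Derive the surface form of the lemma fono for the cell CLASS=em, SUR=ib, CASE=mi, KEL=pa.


underlying: za-fono-ka-bum-fp
1. 0 -> i / C _ C #: inserts after position(s) 12: zafonokabumfip
2. p -> b, t -> d / V _ V: no change
surface: zafonokabumfip


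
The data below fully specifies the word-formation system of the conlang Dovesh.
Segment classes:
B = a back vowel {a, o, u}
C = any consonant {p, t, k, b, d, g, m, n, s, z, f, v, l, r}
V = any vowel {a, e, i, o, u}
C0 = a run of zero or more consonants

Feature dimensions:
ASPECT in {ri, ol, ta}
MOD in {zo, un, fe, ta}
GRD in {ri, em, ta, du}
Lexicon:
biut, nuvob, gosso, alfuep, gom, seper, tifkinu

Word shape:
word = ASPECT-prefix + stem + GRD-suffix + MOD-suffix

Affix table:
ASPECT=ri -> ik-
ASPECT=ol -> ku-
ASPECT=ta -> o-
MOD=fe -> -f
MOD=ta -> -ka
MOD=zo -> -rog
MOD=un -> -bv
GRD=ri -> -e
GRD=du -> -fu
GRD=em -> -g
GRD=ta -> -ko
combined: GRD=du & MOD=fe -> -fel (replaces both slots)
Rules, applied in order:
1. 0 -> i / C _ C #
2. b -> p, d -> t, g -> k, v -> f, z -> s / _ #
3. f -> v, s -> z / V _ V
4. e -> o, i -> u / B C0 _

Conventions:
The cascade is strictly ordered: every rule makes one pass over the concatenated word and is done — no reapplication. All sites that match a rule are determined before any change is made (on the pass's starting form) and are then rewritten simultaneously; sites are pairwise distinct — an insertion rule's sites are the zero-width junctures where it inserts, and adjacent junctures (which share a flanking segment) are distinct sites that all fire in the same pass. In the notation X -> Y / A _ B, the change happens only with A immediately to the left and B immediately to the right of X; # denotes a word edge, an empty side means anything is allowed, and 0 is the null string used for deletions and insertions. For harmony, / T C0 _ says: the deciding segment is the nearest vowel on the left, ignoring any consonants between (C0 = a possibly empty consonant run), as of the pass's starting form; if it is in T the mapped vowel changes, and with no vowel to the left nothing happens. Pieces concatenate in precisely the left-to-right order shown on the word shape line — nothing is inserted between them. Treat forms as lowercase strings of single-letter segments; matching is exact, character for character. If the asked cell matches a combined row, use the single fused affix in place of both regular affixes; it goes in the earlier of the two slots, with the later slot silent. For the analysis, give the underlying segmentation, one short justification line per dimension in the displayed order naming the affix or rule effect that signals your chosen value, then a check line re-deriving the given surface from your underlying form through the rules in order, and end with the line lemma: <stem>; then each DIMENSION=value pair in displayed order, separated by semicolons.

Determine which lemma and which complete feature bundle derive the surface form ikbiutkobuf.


underlying: ik-biut-ko-bv
ASPECT=ri - signalled by the affix ik-
MOD=un - signalled by the affix -bv
GRD=ta - signalled by the affix -ko
check: ikbiutkobv -> ikbiutkobiv -> ikbiutkobif -> ikbiutkobif -> ikbiutkobuf
lemma: biut; ASPECT=ri; MOD=un; GRD=ta


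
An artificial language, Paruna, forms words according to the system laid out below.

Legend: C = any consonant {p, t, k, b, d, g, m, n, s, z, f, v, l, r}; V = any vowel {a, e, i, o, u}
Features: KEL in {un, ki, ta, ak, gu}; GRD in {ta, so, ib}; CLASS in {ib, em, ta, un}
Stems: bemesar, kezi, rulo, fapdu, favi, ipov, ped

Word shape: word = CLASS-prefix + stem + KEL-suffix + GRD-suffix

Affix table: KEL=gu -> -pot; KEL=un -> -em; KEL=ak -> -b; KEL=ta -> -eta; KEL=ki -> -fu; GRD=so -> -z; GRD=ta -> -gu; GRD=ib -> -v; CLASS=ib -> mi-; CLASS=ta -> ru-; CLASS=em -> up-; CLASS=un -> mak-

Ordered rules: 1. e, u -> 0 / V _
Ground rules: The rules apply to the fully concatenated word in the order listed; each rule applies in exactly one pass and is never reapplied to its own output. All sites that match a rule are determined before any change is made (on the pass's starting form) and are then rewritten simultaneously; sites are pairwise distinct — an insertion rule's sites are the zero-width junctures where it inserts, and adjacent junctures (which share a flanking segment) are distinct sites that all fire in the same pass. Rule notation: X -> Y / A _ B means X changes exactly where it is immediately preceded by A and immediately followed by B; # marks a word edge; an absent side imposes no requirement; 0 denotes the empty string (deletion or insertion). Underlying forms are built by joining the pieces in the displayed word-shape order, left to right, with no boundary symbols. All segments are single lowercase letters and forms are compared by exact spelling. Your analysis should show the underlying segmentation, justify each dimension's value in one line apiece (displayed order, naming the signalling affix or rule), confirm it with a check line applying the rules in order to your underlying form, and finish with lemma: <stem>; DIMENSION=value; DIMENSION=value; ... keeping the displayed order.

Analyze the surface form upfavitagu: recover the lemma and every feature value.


underlying: up-favi-eta-gu
KEL=ta - signalled by the affix -eta
GRD=ta - signalled by the affix -gu
CLASS=em - signalled by the affix up-
check: upfavietagu -> upfavitagu
lemma: favi; KEL=ta; GRD=ta; CLASS=em
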